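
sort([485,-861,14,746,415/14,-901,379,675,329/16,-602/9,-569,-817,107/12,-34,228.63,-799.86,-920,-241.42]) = [-920,-901,-861,-817,-799.86,-569,-241.42,-602/9,-34,107/12,14,329/16,415/14,228.63,379,485,675,746]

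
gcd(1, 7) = 1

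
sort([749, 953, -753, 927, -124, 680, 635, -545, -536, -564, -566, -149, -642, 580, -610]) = [-753, -642, -610, -566, -564, -545, -536, -149, -124, 580, 635, 680, 749, 927, 953]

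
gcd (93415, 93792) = 1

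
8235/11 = 748 + 7/11 ≈ 748.64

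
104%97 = 7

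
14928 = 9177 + 5751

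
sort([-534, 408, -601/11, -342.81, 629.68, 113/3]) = [-534, -342.81, -601/11, 113/3, 408, 629.68]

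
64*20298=1299072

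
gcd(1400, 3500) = 700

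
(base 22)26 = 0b110010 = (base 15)35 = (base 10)50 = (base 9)55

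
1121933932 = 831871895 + 290062037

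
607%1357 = 607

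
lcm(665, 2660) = 2660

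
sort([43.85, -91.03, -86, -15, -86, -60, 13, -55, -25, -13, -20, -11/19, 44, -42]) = [-91.03, -86, -86, -60, -55, -42, -25, -20, -15, -13, -11/19, 13, 43.85, 44]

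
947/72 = 13+11/72 ≈ 13.15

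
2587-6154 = -3567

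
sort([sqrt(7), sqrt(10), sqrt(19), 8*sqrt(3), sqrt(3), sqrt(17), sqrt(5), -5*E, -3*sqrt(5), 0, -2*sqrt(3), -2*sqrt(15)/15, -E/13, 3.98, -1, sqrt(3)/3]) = [-5*E, -3*sqrt(5), -2*sqrt(3), -1, -2*sqrt(15)/15, -E/13, 0, sqrt(3)/3, sqrt(3), sqrt(5), sqrt(7), sqrt(10), 3.98, sqrt(17), sqrt(19), 8*sqrt(3)]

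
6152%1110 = 602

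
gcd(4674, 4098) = 6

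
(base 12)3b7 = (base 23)11j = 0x23b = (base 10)571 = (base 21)164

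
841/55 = 15 + 16/55 ≈ 15.29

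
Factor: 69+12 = 3^4 = 81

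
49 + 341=390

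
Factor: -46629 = -1*3^3*11^1*157^1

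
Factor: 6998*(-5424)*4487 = -1*2^5*3^1*7^1*113^1*641^1*3499^1 = -170313741024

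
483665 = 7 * 69095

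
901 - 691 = 210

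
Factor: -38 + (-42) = -1*2^4*5^1 = -80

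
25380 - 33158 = -7778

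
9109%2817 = 658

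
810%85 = 45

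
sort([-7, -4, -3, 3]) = [-7, -4, -3, 3]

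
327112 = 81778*4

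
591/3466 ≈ 0.171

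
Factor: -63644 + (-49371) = -1 * 5^1 * 7^1 * 3229^1 = -113015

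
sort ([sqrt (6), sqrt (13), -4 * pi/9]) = [-4 * pi/9, sqrt (6), sqrt (13)]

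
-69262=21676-90938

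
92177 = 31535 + 60642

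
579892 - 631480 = -51588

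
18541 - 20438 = -1897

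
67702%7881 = 4654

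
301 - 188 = 113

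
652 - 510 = 142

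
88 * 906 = 79728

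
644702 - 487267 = 157435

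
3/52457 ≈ 0.0000572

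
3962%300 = 62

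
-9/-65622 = 3/21874≈0.000137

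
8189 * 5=40945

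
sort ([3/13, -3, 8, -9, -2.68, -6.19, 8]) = [-9, -6.19, -3, -2.68, 3/13, 8, 8]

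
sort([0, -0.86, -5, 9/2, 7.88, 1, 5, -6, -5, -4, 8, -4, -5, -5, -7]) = [-7, -6, -5, -5, -5, -5, -4, -4, -0.86, 0, 1, 9/2, 5, 7.88, 8]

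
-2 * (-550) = 1100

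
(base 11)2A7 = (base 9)438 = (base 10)359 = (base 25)E9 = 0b101100111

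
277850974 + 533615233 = 811466207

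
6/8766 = 1/1461 ≈ 0.000684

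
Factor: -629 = -1 * 17^1 * 37^1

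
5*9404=47020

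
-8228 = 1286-9514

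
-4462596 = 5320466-9783062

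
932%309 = 5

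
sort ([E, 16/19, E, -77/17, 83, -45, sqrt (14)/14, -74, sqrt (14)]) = [-74, -45, -77/17, sqrt (14)/14, 16/19, E, E, sqrt (14), 83]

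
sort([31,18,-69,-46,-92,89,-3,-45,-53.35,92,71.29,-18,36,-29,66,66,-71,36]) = [-92,-71,-69,-53.35,-46,-45,-29,-18,-3,18,31,36,36,66,66,71.29,89,92]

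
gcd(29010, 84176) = 2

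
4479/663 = 6 + 167/221 ≈ 6.76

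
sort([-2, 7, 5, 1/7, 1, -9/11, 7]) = [-2, -9/11, 1/7, 1, 5, 7, 7]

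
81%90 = 81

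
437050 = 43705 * 10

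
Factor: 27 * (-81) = -1 * 3^7 = -2187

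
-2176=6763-8939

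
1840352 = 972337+868015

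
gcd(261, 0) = 261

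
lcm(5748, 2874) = 5748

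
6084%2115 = 1854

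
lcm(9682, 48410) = 48410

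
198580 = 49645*4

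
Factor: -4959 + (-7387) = -1*2^1*6173^1 = -12346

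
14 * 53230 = 745220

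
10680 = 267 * 40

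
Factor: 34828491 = 3^1*11609497^1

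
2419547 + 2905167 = 5324714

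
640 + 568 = 1208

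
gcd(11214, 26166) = 3738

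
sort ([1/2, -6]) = [-6, 1/2]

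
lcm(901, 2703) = 2703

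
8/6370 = 4/3185 ≈ 0.00126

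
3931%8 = 3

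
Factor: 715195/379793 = 5^1*13^1*113^(-1)*3361^(-1)*11003^1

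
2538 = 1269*2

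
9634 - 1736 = 7898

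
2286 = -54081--56367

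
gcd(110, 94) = 2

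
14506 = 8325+6181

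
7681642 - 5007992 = 2673650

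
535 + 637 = 1172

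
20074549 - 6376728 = 13697821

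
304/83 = 3 + 55/83 ≈ 3.66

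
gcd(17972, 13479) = 4493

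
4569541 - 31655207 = -27085666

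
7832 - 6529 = 1303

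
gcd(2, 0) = 2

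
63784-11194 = 52590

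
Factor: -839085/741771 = -1*3^(-2)*5^1*13^2*83^(-1) = -845/747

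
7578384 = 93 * 81488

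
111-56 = 55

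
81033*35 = 2836155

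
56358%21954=12450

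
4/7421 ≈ 0.000539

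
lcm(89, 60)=5340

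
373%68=33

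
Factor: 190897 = 7^1 * 27271^1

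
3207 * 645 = 2068515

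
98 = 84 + 14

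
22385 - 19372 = 3013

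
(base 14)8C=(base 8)174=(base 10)124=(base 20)64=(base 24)54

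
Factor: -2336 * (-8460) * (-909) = -1 * 2^7 * 3^4 * 5^1 * 47^1 * 73^1 * 101^1 = -17964167040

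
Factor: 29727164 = 2^2 * 7431791^1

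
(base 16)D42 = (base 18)A8A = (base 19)97C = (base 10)3394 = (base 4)311002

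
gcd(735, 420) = 105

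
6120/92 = 66 + 12/23≈66.52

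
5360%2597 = 166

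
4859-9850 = -4991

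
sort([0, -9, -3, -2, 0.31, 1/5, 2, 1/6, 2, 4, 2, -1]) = [-9, -3, -2, -1, 0, 1/6, 1/5, 0.31, 2, 2, 2, 4]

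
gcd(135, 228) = 3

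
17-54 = -37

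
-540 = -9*60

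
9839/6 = 1639 + 5/6 ≈ 1639.83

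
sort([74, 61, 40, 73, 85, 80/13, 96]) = [80/13, 40, 61, 73, 74, 85, 96]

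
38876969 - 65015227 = -26138258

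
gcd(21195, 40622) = 1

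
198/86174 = 9/3917 ≈ 0.00230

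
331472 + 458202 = 789674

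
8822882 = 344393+8478489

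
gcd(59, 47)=1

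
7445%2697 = 2051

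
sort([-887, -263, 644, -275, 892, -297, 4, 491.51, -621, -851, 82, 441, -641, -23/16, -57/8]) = [-887, -851, -641, -621, -297, -275, -263, -57/8, -23/16, 4, 82, 441, 491.51, 644, 892]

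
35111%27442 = 7669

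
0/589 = 0 = 0.00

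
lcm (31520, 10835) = 346720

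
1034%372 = 290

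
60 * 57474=3448440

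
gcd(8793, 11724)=2931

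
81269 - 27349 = 53920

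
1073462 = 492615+580847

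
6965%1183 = 1050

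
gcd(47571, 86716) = 1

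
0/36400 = 0 = 0.00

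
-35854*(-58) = 2079532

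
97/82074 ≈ 0.00118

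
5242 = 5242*1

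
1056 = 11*96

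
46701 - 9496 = 37205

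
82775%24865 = 8180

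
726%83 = 62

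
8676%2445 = 1341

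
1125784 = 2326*484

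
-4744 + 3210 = -1534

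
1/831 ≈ 0.00120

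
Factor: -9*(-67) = 3^2*67^1 = 603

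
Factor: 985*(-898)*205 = -1*2^1*5^2*41^1*197^1*449^1 = -181328650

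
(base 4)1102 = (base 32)2i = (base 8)122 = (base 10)82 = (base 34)2e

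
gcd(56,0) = 56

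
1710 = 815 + 895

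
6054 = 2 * 3027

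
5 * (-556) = -2780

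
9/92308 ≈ 0.0000975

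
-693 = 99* (-7)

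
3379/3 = 1126+1/3 ≈ 1126.33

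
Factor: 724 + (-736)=-1*2^2*3^1=-12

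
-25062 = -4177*6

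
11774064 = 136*86574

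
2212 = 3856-1644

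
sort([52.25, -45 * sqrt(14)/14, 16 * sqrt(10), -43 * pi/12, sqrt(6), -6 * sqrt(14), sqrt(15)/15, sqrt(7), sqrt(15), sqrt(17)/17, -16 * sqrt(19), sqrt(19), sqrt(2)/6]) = [-16 * sqrt(19), -6 * sqrt(14), -45 * sqrt(14)/14, -43 * pi/12, sqrt(2)/6, sqrt(17)/17, sqrt(15)/15, sqrt(6), sqrt(7), sqrt(15), sqrt(19), 16 * sqrt(10), 52.25]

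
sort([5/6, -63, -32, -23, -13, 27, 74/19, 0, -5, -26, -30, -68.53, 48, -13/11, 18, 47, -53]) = [-68.53, -63, -53, -32, -30, -26, -23, -13, -5, -13/11, 0, 5/6, 74/19, 18, 27, 47, 48]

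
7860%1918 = 188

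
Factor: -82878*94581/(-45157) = 2^1*3^4*7^(-1)*19^1*31^1*113^1*727^1*6451^(-1) = 7838684118/45157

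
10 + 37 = 47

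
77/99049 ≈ 0.000777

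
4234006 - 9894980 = -5660974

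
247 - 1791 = -1544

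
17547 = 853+16694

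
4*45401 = 181604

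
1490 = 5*298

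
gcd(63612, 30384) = 36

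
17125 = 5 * 3425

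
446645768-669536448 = -222890680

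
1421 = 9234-7813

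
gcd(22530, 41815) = 5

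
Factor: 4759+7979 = 2^1 * 3^1 * 11^1 * 193^1 = 12738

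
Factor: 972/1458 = 2^1*3^(-1) = 2/3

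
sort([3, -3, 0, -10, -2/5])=[-10, -3, -2/5, 0, 3]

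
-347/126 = -2 - 95/126 ≈ -2.75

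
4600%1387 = 439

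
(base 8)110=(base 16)48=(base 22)36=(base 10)72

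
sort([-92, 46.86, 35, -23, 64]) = [-92, -23, 35, 46.86, 64]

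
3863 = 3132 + 731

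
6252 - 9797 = -3545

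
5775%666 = 447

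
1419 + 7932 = 9351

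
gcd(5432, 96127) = 97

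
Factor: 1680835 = 5^1*13^1*19^1*1361^1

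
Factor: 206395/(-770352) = -1 * 2^(-4) * 3^(-1) * 5^1 * 7^1 * 11^(-1) * 1459^(-1) * 5897^1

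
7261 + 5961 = 13222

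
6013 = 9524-3511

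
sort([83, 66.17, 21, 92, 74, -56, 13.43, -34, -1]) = [-56, -34, -1, 13.43, 21, 66.17, 74, 83, 92]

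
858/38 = 429/19 ≈ 22.58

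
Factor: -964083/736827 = -1 * 7^(-1) * 13^(-1) * 97^1 * 2699^(-1) * 3313^1 = -321361/245609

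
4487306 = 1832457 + 2654849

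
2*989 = 1978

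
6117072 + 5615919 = 11732991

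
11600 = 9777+1823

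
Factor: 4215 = 3^1 * 5^1 * 281^1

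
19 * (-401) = -7619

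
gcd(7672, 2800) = 56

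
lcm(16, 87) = 1392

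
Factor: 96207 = 3^1*32069^1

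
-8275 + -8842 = -17117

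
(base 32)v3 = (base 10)995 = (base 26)1c7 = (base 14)511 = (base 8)1743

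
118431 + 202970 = 321401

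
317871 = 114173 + 203698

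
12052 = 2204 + 9848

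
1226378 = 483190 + 743188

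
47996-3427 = 44569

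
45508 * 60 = 2730480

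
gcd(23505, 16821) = 3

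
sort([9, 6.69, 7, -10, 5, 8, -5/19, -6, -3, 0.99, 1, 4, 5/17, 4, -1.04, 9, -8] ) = [-10, -8, -6, -3, -1.04, -5/19, 5/17, 0.99, 1, 4, 4, 5, 6.69, 7, 8, 9, 9] 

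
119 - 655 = -536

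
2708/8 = 338 + 1/2 = 338.50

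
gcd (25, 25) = 25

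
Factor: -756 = -1 * 2^2 * 3^3 * 7^1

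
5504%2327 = 850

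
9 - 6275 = -6266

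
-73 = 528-601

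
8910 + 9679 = 18589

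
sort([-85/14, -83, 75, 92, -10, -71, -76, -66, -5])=[-83, -76, -71, -66, -10, -85/14, -5, 75, 92]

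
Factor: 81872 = 2^4 * 7^1 * 17^1 * 43^1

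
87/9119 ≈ 0.00954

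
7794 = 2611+5183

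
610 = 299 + 311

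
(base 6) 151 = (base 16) 43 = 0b1000011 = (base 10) 67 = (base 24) 2j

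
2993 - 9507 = -6514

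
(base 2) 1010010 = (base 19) 46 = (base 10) 82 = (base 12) 6a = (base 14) 5c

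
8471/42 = 201 + 29/42 ≈ 201.69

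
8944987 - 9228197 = -283210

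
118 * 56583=6676794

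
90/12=15/2=7.50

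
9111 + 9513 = 18624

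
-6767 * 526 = -3559442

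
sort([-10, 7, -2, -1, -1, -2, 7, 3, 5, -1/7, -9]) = [-10, -9, -2, -2, -1, -1, -1/7, 3, 5, 7, 7]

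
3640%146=136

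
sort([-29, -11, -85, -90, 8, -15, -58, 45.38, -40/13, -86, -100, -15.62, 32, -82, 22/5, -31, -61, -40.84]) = [-100, -90, -86, -85, -82, -61, -58, -40.84, -31, -29, -15.62, -15, -11, -40/13, 22/5, 8, 32, 45.38]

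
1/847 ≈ 0.00118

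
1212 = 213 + 999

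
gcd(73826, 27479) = 1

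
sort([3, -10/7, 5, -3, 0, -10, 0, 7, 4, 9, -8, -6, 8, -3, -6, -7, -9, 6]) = [-10, -9, -8, -7, -6, -6, -3, -3, -10/7, 0, 0, 3, 4, 5, 6, 7, 8, 9]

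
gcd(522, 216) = 18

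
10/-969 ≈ -0.0103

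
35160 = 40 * 879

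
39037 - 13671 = 25366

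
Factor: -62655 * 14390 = -1 * 2^1 * 3^1 * 5^2 * 1439^1 * 4177^1 = -901605450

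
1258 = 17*74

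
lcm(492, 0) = 0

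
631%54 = 37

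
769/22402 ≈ 0.0343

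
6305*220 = 1387100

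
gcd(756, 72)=36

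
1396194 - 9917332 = -8521138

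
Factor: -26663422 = -1 * 2^1 * 19^1 * 701669^1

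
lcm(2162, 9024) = 207552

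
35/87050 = 7/17410 ≈ 0.000402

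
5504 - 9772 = -4268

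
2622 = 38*69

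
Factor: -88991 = -1*7^1*12713^1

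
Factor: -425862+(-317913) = -1 * 3^1 * 5^2 * 47^1 * 211^1 = -743775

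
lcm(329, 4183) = 29281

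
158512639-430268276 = -271755637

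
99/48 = 33/16 ≈ 2.06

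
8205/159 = 51 + 32/53 ≈ 51.60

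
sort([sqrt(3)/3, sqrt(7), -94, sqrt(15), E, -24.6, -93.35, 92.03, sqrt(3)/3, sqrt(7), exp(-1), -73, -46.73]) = [-94, -93.35, -73, -46.73, -24.6, exp(-1), sqrt(3)/3, sqrt(3)/3, sqrt(7), sqrt(7), E, sqrt(15), 92.03]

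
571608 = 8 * 71451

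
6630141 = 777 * 8533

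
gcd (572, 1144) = 572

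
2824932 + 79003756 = 81828688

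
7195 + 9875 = 17070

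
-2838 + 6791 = 3953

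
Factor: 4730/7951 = 2^1*5^1*11^1*43^1*7951^(-1)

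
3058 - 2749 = 309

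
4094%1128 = 710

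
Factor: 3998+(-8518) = -1*2^3*5^1*113^1 = -4520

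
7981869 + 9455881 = 17437750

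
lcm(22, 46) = 506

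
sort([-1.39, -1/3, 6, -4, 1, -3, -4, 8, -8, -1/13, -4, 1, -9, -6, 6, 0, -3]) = [-9, -8, -6, -4, -4, -4, -3, -3, -1.39, -1/3, -1/13, 0, 1, 1, 6, 6, 8]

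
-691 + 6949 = 6258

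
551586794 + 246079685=797666479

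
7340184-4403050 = 2937134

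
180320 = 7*25760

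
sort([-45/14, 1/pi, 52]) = [-45/14, 1/pi, 52]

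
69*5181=357489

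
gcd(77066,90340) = 2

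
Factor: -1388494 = -1*2^1*53^1*13099^1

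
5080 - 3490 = 1590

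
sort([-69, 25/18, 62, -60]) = [-69, -60, 25/18, 62]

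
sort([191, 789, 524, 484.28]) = [191, 484.28, 524, 789]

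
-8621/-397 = 21 + 284/397 ≈ 21.72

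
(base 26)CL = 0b101001101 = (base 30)B3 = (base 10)333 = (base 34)9R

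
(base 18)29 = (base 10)45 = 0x2d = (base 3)1200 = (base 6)113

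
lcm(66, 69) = 1518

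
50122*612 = 30674664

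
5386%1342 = 18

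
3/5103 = 1/1701 ≈ 0.000588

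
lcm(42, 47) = 1974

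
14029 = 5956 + 8073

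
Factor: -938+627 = -1 * 311^1 = -311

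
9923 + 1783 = 11706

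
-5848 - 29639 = -35487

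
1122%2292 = 1122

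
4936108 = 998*4946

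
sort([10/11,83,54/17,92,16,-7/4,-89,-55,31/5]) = [-89,-55,-7/4,10/11,54/17,31/5,16,83,92]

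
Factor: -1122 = -1*2^1*3^1*11^1*17^1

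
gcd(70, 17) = 1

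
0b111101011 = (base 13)2ba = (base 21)128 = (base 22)107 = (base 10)491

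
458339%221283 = 15773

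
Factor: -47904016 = -1 * 2^4 * 19^1 * 157579^1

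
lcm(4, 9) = 36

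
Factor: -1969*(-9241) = 11^1*179^1*9241^1 = 18195529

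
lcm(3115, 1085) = 96565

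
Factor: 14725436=2^2*11^1*43^2*181^1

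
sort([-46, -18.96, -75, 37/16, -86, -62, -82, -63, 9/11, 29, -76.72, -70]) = [-86, -82, -76.72, -75, -70, -63, -62, -46, -18.96, 9/11, 37/16, 29]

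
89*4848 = 431472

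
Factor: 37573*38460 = 2^2*3^1*5^1*641^1*37573^1 = 1445057580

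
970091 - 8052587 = -7082496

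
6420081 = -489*(-13129)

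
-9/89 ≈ -0.101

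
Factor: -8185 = -1 * 5^1 * 1637^1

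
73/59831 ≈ 0.00122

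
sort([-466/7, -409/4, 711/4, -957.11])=[-957.11, -409/4, -466/7, 711/4]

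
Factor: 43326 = 2^1*3^2*29^1*83^1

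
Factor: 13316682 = 2^1*3^1*19^1*199^1*587^1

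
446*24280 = 10828880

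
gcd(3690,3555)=45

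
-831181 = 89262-920443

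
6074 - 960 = 5114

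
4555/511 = 8 + 467/511 ≈ 8.91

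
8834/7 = 1262 = 1262.00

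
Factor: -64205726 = -1 * 2^1 * 13^1 * 71^1 * 34781^1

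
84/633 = 28/211 ≈ 0.133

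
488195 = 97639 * 5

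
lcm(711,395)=3555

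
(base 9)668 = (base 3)202022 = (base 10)548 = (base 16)224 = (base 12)398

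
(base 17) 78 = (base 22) 5h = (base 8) 177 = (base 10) 127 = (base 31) 43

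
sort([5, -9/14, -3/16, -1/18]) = [-9/14, -3/16, -1/18, 5]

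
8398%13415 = 8398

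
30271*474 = 14348454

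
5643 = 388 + 5255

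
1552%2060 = 1552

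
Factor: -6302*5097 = -1*2^1*3^1*23^1*137^1*1699^1 = -32121294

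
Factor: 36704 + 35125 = 3^2*23^1*347^1 = 71829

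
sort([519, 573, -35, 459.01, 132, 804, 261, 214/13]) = [-35, 214/13, 132, 261, 459.01, 519, 573, 804]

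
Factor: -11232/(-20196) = 2^3*11^(-1)*13^1*17^(-1) = 104/187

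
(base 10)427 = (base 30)e7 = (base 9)524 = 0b110101011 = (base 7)1150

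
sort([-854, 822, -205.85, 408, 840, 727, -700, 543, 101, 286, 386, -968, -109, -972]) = [-972, -968, -854, -700, -205.85, -109, 101, 286, 386, 408, 543, 727, 822, 840]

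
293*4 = 1172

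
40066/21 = 1907 + 19/21 ≈ 1907.90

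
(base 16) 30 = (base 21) 26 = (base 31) 1h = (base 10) 48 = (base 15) 33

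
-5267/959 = -5 - 472/959 ≈ -5.49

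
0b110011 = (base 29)1m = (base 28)1n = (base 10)51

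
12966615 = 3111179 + 9855436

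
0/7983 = 0 = 0.00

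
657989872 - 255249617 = 402740255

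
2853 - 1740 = 1113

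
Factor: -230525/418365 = -1*3^ (-4)*5^1*1033^ (-1)*9221^1 = -46105/83673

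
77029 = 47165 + 29864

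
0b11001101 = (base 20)a5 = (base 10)205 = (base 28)79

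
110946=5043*22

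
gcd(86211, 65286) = 837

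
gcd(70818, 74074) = 814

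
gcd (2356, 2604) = 124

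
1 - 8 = -7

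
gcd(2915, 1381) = 1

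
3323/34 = 97 + 25/34 ≈ 97.74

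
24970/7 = 3567 + 1/7 ≈ 3567.14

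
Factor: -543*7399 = -1*3^1*7^2*151^1*181^1 = -4017657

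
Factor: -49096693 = -1*49096693^1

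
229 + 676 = 905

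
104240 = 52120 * 2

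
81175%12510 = 6115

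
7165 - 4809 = 2356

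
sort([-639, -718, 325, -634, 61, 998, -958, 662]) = [-958, -718, -639, -634, 61, 325, 662, 998]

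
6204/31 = 200+4/31≈200.13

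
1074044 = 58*18518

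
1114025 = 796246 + 317779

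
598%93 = 40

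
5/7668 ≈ 0.000652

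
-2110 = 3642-5752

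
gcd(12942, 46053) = 9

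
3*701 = 2103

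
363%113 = 24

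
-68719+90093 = 21374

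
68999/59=1169+28/59 ≈ 1169.47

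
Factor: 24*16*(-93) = -1*2^7*3^2*31^1 = -35712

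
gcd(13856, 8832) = 32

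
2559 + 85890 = 88449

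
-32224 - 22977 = -55201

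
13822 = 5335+8487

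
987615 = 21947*45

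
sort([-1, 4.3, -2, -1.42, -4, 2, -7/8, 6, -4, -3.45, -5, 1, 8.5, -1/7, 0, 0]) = [-5, -4, -4, -3.45, -2, -1.42, -1, -7/8, -1/7, 0, 0, 1, 2, 4.3, 6, 8.5]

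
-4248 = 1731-5979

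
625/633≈0.987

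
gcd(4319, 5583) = 1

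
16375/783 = 20 + 715/783 ≈ 20.91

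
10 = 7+3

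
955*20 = 19100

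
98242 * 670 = 65822140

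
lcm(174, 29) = 174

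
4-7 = -3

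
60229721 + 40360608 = 100590329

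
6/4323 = 2/1441 ≈ 0.00139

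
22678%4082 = 2268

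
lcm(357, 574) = 29274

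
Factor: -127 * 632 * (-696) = 2^6 * 3^1 * 29^1 * 79^1 * 127^1 = 55863744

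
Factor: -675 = -1*3^3*5^2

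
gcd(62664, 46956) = 84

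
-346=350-696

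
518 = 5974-5456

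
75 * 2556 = 191700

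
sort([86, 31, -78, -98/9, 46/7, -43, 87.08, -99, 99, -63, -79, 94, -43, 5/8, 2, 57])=[-99, -79, -78, -63, -43, -43, -98/9, 5/8, 2, 46/7, 31, 57, 86, 87.08, 94, 99]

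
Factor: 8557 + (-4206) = 19^1*229^1 = 4351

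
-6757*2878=-19446646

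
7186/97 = 74 + 8/97 ≈ 74.08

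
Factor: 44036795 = 5^1*11^1*800669^1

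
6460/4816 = 1615/1204≈1.34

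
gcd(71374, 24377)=1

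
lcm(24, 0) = 0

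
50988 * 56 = 2855328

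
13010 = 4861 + 8149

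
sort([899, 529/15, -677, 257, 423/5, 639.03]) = [-677, 529/15, 423/5, 257, 639.03, 899]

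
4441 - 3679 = 762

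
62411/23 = 2713 + 12/23 ≈ 2713.52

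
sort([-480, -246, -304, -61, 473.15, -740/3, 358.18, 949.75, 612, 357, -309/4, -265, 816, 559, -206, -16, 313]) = [-480, -304, -265, -740/3, -246, -206, -309/4, -61, -16, 313, 357, 358.18, 473.15, 559, 612, 816, 949.75]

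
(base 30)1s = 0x3a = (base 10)58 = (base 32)1q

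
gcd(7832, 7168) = 8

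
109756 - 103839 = 5917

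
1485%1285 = 200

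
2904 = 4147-1243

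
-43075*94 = -4049050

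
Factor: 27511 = 11^1*41^1*61^1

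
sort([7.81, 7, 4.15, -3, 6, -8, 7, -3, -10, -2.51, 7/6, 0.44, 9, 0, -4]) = [-10, -8, -4, -3, -3, -2.51, 0, 0.44, 7/6, 4.15, 6, 7, 7, 7.81, 9]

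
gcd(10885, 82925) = 5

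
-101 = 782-883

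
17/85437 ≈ 0.000199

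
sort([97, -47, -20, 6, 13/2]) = [-47, -20, 6, 13/2, 97]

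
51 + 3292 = 3343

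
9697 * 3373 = 32707981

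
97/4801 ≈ 0.0202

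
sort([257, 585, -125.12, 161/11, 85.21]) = [-125.12, 161/11, 85.21, 257, 585]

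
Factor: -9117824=-1 * 2^7 * 71233^1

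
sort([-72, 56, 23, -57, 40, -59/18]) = [-72, -57, -59/18, 23, 40, 56]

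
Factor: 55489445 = 5^1 * 11^1 * 17^2 * 3491^1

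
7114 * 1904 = 13545056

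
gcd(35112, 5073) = 57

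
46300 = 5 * 9260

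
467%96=83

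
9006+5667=14673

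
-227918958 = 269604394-497523352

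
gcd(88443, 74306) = 1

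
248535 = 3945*63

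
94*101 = 9494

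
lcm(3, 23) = 69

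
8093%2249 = 1346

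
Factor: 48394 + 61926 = 2^4*5^1*7^1*197^1 = 110320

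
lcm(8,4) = 8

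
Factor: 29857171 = 109^1 * 273919^1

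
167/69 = 2+29/69 ≈ 2.42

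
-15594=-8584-7010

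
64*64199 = 4108736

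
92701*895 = 82967395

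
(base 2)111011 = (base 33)1q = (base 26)27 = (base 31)1s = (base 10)59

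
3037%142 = 55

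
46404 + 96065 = 142469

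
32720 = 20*1636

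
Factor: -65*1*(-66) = 2^1*3^1*5^1*11^1*13^1 = 4290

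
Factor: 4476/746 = 2^1*3^1 = 6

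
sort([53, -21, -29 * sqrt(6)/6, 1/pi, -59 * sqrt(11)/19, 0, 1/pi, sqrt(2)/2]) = [-21, -29 * sqrt(6)/6, -59 * sqrt(11)/19, 0, 1/pi, 1/pi, sqrt(2)/2, 53]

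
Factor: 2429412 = 2^2*3^1*443^1*457^1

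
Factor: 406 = 2^1*7^1*29^1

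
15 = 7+8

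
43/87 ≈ 0.494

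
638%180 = 98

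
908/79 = 11 + 39/79 ≈ 11.49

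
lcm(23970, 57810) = 982770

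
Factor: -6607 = -1 * 6607^1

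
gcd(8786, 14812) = 46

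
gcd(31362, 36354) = 6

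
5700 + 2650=8350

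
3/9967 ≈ 0.000301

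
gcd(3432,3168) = 264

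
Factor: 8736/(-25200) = -1 * 2^1 * 3^(-1) * 5^(-2) * 13^1 = -26/75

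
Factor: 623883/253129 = 3^1*13^1*17^1*269^(-1) = 663/269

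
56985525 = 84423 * 675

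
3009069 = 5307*567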